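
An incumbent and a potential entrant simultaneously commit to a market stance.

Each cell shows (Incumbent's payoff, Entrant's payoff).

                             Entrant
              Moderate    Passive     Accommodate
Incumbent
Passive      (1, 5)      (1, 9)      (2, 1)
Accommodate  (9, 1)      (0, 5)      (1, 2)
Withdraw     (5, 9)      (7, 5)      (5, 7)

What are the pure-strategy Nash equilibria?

No pure-strategy Nash equilibrium.

Incumbent against Moderate: payoffs 1, 9, 5 → best response Accommodate.
Incumbent against Passive: payoffs 1, 0, 7 → best response Withdraw.
Incumbent against Accommodate: payoffs 2, 1, 5 → best response Withdraw.
Entrant against Passive: payoffs 5, 9, 1 → best response Passive.
Entrant against Accommodate: payoffs 1, 5, 2 → best response Passive.
Entrant against Withdraw: payoffs 9, 5, 7 → best response Moderate.
No profile is a mutual best response for all players.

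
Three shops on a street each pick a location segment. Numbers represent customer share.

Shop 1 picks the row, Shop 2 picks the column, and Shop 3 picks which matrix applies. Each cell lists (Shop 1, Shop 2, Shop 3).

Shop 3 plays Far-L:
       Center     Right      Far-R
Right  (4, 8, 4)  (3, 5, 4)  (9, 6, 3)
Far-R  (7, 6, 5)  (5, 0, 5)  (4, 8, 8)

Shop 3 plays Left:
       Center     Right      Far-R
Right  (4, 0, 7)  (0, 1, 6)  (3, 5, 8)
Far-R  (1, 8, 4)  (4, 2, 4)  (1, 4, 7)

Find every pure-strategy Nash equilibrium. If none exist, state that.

For each player, find the best response to each opponent profile; mutual best responses are the pure NE.
Shop 1 against (Center, Far-L): payoffs 4, 7 → best response Far-R.
Shop 1 against (Center, Left): payoffs 4, 1 → best response Right.
Shop 1 against (Right, Far-L): payoffs 3, 5 → best response Far-R.
Shop 1 against (Right, Left): payoffs 0, 4 → best response Far-R.
Shop 1 against (Far-R, Far-L): payoffs 9, 4 → best response Right.
Shop 1 against (Far-R, Left): payoffs 3, 1 → best response Right.
Shop 2 against (Right, Far-L): payoffs 8, 5, 6 → best response Center.
Shop 2 against (Right, Left): payoffs 0, 1, 5 → best response Far-R.
Shop 2 against (Far-R, Far-L): payoffs 6, 0, 8 → best response Far-R.
Shop 2 against (Far-R, Left): payoffs 8, 2, 4 → best response Center.
Shop 3 against (Right, Center): payoffs 4, 7 → best response Left.
Shop 3 against (Right, Right): payoffs 4, 6 → best response Left.
Shop 3 against (Right, Far-R): payoffs 3, 8 → best response Left.
Shop 3 against (Far-R, Center): payoffs 5, 4 → best response Far-L.
Shop 3 against (Far-R, Right): payoffs 5, 4 → best response Far-L.
Shop 3 against (Far-R, Far-R): payoffs 8, 7 → best response Far-L.
Mutual best responses: (Right, Far-R, Left).

The unique pure-strategy Nash equilibrium is (Right, Far-R, Left).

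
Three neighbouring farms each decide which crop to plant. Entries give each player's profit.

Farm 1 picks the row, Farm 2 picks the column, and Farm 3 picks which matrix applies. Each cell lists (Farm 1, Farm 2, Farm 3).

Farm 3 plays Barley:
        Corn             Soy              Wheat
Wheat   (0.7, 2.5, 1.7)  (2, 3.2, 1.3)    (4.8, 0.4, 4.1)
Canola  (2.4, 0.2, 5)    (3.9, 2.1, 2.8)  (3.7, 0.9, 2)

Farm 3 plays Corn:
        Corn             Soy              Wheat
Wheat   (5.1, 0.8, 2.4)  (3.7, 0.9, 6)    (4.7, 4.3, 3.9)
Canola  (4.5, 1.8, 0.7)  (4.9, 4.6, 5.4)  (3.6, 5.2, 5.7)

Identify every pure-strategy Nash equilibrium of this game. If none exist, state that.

Farm 1 against (Corn, Barley): payoffs 0.7, 2.4 → best response Canola.
Farm 1 against (Corn, Corn): payoffs 5.1, 4.5 → best response Wheat.
Farm 1 against (Soy, Barley): payoffs 2, 3.9 → best response Canola.
Farm 1 against (Soy, Corn): payoffs 3.7, 4.9 → best response Canola.
Farm 1 against (Wheat, Barley): payoffs 4.8, 3.7 → best response Wheat.
Farm 1 against (Wheat, Corn): payoffs 4.7, 3.6 → best response Wheat.
Farm 2 against (Wheat, Barley): payoffs 2.5, 3.2, 0.4 → best response Soy.
Farm 2 against (Wheat, Corn): payoffs 0.8, 0.9, 4.3 → best response Wheat.
Farm 2 against (Canola, Barley): payoffs 0.2, 2.1, 0.9 → best response Soy.
Farm 2 against (Canola, Corn): payoffs 1.8, 4.6, 5.2 → best response Wheat.
Farm 3 against (Wheat, Corn): payoffs 1.7, 2.4 → best response Corn.
Farm 3 against (Wheat, Soy): payoffs 1.3, 6 → best response Corn.
Farm 3 against (Wheat, Wheat): payoffs 4.1, 3.9 → best response Barley.
Farm 3 against (Canola, Corn): payoffs 5, 0.7 → best response Barley.
Farm 3 against (Canola, Soy): payoffs 2.8, 5.4 → best response Corn.
Farm 3 against (Canola, Wheat): payoffs 2, 5.7 → best response Corn.
No profile is a mutual best response for all players.

This game has no pure Nash equilibrium.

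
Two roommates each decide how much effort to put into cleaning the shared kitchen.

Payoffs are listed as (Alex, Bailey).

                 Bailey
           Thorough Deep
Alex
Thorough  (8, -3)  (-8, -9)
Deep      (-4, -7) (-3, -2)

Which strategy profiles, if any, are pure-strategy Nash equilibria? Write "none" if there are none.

The pure Nash equilibria are (Thorough, Thorough) and (Deep, Deep).

Mark each player's best response to every combination of opponents' strategies; a profile where every player is best-responding is a pure Nash equilibrium.
Alex against Thorough: payoffs 8, -4 → best response Thorough.
Alex against Deep: payoffs -8, -3 → best response Deep.
Bailey against Thorough: payoffs -3, -9 → best response Thorough.
Bailey against Deep: payoffs -7, -2 → best response Deep.
Mutual best responses: (Thorough, Thorough); (Deep, Deep).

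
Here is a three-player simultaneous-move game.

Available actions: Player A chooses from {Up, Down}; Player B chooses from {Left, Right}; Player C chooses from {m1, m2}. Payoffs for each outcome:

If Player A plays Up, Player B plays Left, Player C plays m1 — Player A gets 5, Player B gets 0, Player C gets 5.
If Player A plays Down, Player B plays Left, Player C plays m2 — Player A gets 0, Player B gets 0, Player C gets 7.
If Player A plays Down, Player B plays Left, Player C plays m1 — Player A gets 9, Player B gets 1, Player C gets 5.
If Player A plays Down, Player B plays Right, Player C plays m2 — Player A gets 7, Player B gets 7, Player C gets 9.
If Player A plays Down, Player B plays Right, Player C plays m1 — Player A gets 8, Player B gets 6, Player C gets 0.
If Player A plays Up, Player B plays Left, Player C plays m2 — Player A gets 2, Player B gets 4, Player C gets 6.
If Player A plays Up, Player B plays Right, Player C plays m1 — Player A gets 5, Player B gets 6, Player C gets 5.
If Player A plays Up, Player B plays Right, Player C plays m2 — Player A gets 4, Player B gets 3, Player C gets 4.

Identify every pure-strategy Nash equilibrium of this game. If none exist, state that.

The pure Nash equilibria are (Up, Left, m2); (Down, Right, m2).

Player A against (Left, m1): payoffs 5, 9 → best response Down.
Player A against (Left, m2): payoffs 2, 0 → best response Up.
Player A against (Right, m1): payoffs 5, 8 → best response Down.
Player A against (Right, m2): payoffs 4, 7 → best response Down.
Player B against (Up, m1): payoffs 0, 6 → best response Right.
Player B against (Up, m2): payoffs 4, 3 → best response Left.
Player B against (Down, m1): payoffs 1, 6 → best response Right.
Player B against (Down, m2): payoffs 0, 7 → best response Right.
Player C against (Up, Left): payoffs 5, 6 → best response m2.
Player C against (Up, Right): payoffs 5, 4 → best response m1.
Player C against (Down, Left): payoffs 5, 7 → best response m2.
Player C against (Down, Right): payoffs 0, 9 → best response m2.
Mutual best responses: (Up, Left, m2); (Down, Right, m2).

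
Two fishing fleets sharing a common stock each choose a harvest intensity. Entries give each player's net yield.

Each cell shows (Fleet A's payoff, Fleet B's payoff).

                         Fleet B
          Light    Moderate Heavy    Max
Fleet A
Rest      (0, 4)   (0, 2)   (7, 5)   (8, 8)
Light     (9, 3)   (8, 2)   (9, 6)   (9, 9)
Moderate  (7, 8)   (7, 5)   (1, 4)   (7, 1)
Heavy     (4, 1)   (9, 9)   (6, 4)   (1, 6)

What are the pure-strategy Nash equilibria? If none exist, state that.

The pure Nash equilibria are (Light, Max) and (Heavy, Moderate).

Fleet A against Light: payoffs 0, 9, 7, 4 → best response Light.
Fleet A against Moderate: payoffs 0, 8, 7, 9 → best response Heavy.
Fleet A against Heavy: payoffs 7, 9, 1, 6 → best response Light.
Fleet A against Max: payoffs 8, 9, 7, 1 → best response Light.
Fleet B against Rest: payoffs 4, 2, 5, 8 → best response Max.
Fleet B against Light: payoffs 3, 2, 6, 9 → best response Max.
Fleet B against Moderate: payoffs 8, 5, 4, 1 → best response Light.
Fleet B against Heavy: payoffs 1, 9, 4, 6 → best response Moderate.
Mutual best responses: (Light, Max); (Heavy, Moderate).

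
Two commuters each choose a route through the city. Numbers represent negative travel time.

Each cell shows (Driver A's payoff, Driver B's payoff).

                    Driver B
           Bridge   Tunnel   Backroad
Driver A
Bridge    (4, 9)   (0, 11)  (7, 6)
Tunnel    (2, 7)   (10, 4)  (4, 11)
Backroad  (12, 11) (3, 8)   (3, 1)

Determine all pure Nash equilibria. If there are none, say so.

Pure NE: (Backroad, Bridge)

Driver A against Bridge: payoffs 4, 2, 12 → best response Backroad.
Driver A against Tunnel: payoffs 0, 10, 3 → best response Tunnel.
Driver A against Backroad: payoffs 7, 4, 3 → best response Bridge.
Driver B against Bridge: payoffs 9, 11, 6 → best response Tunnel.
Driver B against Tunnel: payoffs 7, 4, 11 → best response Backroad.
Driver B against Backroad: payoffs 11, 8, 1 → best response Bridge.
Mutual best responses: (Backroad, Bridge).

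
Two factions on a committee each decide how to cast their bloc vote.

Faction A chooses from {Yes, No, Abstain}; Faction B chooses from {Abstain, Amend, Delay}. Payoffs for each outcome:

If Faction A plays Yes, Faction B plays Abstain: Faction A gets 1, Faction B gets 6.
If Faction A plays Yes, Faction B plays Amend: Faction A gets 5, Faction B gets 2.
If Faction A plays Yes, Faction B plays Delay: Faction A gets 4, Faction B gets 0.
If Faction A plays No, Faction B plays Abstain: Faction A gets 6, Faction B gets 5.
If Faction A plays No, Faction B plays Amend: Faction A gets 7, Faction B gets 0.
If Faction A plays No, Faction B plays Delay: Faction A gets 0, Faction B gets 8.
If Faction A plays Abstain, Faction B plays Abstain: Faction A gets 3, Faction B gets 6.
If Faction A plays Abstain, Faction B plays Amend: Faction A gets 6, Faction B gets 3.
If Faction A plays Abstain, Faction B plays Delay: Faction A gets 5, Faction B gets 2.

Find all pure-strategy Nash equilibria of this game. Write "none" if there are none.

Check each profile: it is a Nash equilibrium iff no player can strictly gain by switching unilaterally.
(Yes, Abstain): Faction A can switch to No (1 → 6). Not NE.
(Yes, Amend): Faction A can switch to No (5 → 7). Not NE.
(Yes, Delay): Faction A can switch to Abstain (4 → 5). Not NE.
(No, Abstain): Faction B can switch to Delay (5 → 8). Not NE.
(No, Amend): Faction B can switch to Abstain (0 → 5). Not NE.
(No, Delay): Faction A can switch to Yes (0 → 4). Not NE.
(The remaining 3 profiles each have a profitable deviation by the same check.)

No pure-strategy Nash equilibrium.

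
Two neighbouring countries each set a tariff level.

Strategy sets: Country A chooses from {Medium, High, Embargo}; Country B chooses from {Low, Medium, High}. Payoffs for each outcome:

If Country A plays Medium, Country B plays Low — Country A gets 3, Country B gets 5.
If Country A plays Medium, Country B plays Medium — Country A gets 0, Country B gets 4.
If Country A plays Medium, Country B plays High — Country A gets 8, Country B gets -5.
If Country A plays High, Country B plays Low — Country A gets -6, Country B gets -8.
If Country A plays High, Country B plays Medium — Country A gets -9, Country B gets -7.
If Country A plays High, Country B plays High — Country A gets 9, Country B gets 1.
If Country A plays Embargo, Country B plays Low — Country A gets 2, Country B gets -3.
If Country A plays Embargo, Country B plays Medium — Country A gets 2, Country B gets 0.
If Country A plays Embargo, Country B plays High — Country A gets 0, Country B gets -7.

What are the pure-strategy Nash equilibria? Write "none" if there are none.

(Medium, Low): Country A gets 3, best alternative 2; Country B gets 5, best alternative 4. No profitable deviation — NE.
(Medium, Medium): Country A can switch to Embargo (0 → 2). Not NE.
(Medium, High): Country A can switch to High (8 → 9). Not NE.
(High, Low): Country A can switch to Medium (-6 → 3). Not NE.
(High, Medium): Country A can switch to Medium (-9 → 0). Not NE.
(High, High): Country A gets 9, best alternative 8; Country B gets 1, best alternative -7. No profitable deviation — NE.
(Embargo, Low): Country A can switch to Medium (2 → 3). Not NE.
(Embargo, Medium): Country A gets 2, best alternative 0; Country B gets 0, best alternative -3. No profitable deviation — NE.
(Embargo, High): Country A can switch to Medium (0 → 8). Not NE.

Pure-strategy Nash equilibria: (Medium, Low), (High, High), (Embargo, Medium)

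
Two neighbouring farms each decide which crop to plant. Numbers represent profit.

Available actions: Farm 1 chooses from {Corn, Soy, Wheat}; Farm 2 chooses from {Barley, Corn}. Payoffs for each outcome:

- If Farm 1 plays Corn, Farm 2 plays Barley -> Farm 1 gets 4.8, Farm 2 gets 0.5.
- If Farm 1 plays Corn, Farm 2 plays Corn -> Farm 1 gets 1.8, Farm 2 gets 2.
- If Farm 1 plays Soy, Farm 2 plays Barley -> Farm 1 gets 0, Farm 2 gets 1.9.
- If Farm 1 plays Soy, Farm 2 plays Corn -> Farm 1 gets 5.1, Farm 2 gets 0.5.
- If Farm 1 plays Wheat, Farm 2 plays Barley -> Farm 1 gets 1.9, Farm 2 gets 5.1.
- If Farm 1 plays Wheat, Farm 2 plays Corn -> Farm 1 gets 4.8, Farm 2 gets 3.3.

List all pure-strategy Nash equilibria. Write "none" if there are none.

This game has no pure Nash equilibrium.

(Corn, Barley): Farm 2 can switch to Corn (0.5 → 2). Not NE.
(Corn, Corn): Farm 1 can switch to Soy (1.8 → 5.1). Not NE.
(Soy, Barley): Farm 1 can switch to Corn (0 → 4.8). Not NE.
(Soy, Corn): Farm 2 can switch to Barley (0.5 → 1.9). Not NE.
(Wheat, Barley): Farm 1 can switch to Corn (1.9 → 4.8). Not NE.
(Wheat, Corn): Farm 1 can switch to Soy (4.8 → 5.1). Not NE.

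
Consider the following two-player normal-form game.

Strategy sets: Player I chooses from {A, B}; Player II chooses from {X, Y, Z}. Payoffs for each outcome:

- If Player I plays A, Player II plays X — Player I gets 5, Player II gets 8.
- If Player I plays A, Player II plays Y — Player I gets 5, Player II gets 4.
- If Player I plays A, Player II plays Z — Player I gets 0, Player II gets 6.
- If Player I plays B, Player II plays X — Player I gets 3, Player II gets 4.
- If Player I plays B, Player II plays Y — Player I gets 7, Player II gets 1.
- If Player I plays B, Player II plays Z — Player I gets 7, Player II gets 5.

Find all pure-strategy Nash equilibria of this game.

Pure-strategy Nash equilibria: (A, X); (B, Z)

For each player, find the best response to each opponent profile; mutual best responses are the pure NE.
Player I against X: payoffs 5, 3 → best response A.
Player I against Y: payoffs 5, 7 → best response B.
Player I against Z: payoffs 0, 7 → best response B.
Player II against A: payoffs 8, 4, 6 → best response X.
Player II against B: payoffs 4, 1, 5 → best response Z.
Mutual best responses: (A, X); (B, Z).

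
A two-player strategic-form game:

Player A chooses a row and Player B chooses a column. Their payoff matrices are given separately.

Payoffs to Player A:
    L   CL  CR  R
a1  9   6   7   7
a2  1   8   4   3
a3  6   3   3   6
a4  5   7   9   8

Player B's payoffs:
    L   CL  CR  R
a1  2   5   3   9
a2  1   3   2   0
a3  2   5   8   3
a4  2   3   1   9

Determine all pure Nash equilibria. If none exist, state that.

Player A against L: payoffs 9, 1, 6, 5 → best response a1.
Player A against CL: payoffs 6, 8, 3, 7 → best response a2.
Player A against CR: payoffs 7, 4, 3, 9 → best response a4.
Player A against R: payoffs 7, 3, 6, 8 → best response a4.
Player B against a1: payoffs 2, 5, 3, 9 → best response R.
Player B against a2: payoffs 1, 3, 2, 0 → best response CL.
Player B against a3: payoffs 2, 5, 8, 3 → best response CR.
Player B against a4: payoffs 2, 3, 1, 9 → best response R.
Mutual best responses: (a2, CL); (a4, R).

(a2, CL); (a4, R)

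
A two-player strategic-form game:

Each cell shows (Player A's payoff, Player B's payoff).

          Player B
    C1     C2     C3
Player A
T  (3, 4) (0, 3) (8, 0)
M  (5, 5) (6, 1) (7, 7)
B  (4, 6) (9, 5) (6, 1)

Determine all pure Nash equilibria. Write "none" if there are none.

Mark each player's best response to every combination of opponents' strategies; a profile where every player is best-responding is a pure Nash equilibrium.
Player A against C1: payoffs 3, 5, 4 → best response M.
Player A against C2: payoffs 0, 6, 9 → best response B.
Player A against C3: payoffs 8, 7, 6 → best response T.
Player B against T: payoffs 4, 3, 0 → best response C1.
Player B against M: payoffs 5, 1, 7 → best response C3.
Player B against B: payoffs 6, 5, 1 → best response C1.
No profile is a mutual best response for all players.

none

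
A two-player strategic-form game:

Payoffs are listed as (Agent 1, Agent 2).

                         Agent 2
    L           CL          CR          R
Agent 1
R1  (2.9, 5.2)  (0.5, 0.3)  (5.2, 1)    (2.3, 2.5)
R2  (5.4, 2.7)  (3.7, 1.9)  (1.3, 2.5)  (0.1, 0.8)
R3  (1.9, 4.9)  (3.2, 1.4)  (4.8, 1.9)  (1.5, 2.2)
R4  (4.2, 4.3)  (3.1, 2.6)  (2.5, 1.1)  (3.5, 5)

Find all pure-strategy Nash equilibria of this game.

(R2, L) and (R4, R)

(R1, L): Agent 1 can switch to R2 (2.9 → 5.4). Not NE.
(R1, CL): Agent 1 can switch to R2 (0.5 → 3.7). Not NE.
(R1, CR): Agent 2 can switch to L (1 → 5.2). Not NE.
(R1, R): Agent 1 can switch to R4 (2.3 → 3.5). Not NE.
(R2, L): Agent 1 gets 5.4, best alternative 4.2; Agent 2 gets 2.7, best alternative 2.5. No profitable deviation — NE.
(R2, CL): Agent 2 can switch to L (1.9 → 2.7). Not NE.
(R2, CR): Agent 1 can switch to R1 (1.3 → 5.2). Not NE.
(R2, R): Agent 1 can switch to R1 (0.1 → 2.3). Not NE.
(R3, L): Agent 1 can switch to R1 (1.9 → 2.9). Not NE.
(R3, CL): Agent 1 can switch to R2 (3.2 → 3.7). Not NE.
(R3, CR): Agent 1 can switch to R1 (4.8 → 5.2). Not NE.
(R4, R): Agent 1 gets 3.5, best alternative 2.3; Agent 2 gets 5, best alternative 4.3. No profitable deviation — NE.
(The remaining 4 profiles each have a profitable deviation by the same check.)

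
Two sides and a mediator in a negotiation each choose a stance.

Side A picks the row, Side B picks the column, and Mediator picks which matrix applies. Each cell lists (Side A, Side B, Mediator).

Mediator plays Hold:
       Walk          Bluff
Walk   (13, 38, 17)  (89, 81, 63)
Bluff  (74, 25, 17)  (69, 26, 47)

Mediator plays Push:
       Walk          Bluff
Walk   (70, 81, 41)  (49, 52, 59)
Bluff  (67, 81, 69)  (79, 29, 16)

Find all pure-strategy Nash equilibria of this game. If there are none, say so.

(Walk, Walk, Push), (Walk, Bluff, Hold)

(Walk, Walk, Hold): Side A can switch to Bluff (13 → 74). Not NE.
(Walk, Walk, Push): Side A gets 70, best alternative 67; Side B gets 81, best alternative 52; Mediator gets 41, best alternative 17. No profitable deviation — NE.
(Walk, Bluff, Hold): Side A gets 89, best alternative 69; Side B gets 81, best alternative 38; Mediator gets 63, best alternative 59. No profitable deviation — NE.
(Walk, Bluff, Push): Side A can switch to Bluff (49 → 79). Not NE.
(Bluff, Walk, Hold): Side B can switch to Bluff (25 → 26). Not NE.
(Bluff, Walk, Push): Side A can switch to Walk (67 → 70). Not NE.
(Bluff, Bluff, Hold): Side A can switch to Walk (69 → 89). Not NE.
(Bluff, Bluff, Push): Side B can switch to Walk (29 → 81). Not NE.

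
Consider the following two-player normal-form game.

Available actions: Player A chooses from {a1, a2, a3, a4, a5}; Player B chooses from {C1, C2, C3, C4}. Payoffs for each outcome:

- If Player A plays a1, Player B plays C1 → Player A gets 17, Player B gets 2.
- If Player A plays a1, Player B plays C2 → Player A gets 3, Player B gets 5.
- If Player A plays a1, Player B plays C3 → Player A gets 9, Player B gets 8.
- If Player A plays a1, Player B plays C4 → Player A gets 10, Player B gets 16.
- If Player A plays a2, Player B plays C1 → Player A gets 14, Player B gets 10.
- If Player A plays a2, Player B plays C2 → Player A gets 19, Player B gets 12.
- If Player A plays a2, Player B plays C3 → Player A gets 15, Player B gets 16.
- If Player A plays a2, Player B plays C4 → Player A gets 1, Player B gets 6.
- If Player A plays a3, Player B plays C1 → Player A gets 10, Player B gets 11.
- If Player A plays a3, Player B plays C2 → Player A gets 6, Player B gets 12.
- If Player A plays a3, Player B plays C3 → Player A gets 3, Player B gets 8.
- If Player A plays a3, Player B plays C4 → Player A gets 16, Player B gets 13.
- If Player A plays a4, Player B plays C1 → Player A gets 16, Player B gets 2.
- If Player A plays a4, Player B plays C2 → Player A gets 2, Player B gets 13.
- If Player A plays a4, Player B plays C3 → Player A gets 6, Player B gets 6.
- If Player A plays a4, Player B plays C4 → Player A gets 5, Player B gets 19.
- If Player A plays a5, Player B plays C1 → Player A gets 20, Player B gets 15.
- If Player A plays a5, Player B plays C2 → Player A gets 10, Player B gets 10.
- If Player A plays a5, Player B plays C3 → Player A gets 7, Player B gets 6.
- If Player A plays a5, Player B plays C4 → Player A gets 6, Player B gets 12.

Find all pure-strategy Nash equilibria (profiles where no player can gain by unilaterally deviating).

Pure-strategy Nash equilibria: (a2, C3); (a3, C4); (a5, C1)

Player A against C1: payoffs 17, 14, 10, 16, 20 → best response a5.
Player A against C2: payoffs 3, 19, 6, 2, 10 → best response a2.
Player A against C3: payoffs 9, 15, 3, 6, 7 → best response a2.
Player A against C4: payoffs 10, 1, 16, 5, 6 → best response a3.
Player B against a1: payoffs 2, 5, 8, 16 → best response C4.
Player B against a2: payoffs 10, 12, 16, 6 → best response C3.
Player B against a3: payoffs 11, 12, 8, 13 → best response C4.
Player B against a4: payoffs 2, 13, 6, 19 → best response C4.
Player B against a5: payoffs 15, 10, 6, 12 → best response C1.
Mutual best responses: (a2, C3); (a3, C4); (a5, C1).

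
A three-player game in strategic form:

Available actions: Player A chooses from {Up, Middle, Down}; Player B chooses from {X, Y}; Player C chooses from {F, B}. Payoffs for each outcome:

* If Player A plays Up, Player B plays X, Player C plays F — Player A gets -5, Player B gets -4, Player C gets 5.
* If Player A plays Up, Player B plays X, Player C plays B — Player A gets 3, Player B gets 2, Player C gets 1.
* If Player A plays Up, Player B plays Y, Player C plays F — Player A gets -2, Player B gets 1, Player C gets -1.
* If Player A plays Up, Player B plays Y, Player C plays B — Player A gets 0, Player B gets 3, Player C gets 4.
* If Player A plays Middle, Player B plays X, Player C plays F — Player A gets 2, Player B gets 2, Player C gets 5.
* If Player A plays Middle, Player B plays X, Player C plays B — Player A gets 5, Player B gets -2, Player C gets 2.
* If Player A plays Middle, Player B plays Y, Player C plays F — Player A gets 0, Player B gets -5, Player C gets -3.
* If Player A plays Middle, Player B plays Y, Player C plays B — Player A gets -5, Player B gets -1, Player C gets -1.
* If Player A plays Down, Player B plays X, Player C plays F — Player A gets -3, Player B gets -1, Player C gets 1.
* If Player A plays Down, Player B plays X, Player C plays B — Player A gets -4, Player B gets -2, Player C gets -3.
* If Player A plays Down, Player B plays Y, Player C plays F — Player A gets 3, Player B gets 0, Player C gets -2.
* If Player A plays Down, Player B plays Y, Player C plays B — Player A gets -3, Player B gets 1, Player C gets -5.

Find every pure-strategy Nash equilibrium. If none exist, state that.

The pure Nash equilibria are (Up, Y, B), (Middle, X, F), (Down, Y, F).

Mark each player's best response to every combination of opponents' strategies; a profile where every player is best-responding is a pure Nash equilibrium.
Player A against (X, F): payoffs -5, 2, -3 → best response Middle.
Player A against (X, B): payoffs 3, 5, -4 → best response Middle.
Player A against (Y, F): payoffs -2, 0, 3 → best response Down.
Player A against (Y, B): payoffs 0, -5, -3 → best response Up.
Player B against (Up, F): payoffs -4, 1 → best response Y.
Player B against (Up, B): payoffs 2, 3 → best response Y.
Player B against (Middle, F): payoffs 2, -5 → best response X.
Player B against (Middle, B): payoffs -2, -1 → best response Y.
Player B against (Down, F): payoffs -1, 0 → best response Y.
Player B against (Down, B): payoffs -2, 1 → best response Y.
Player C against (Up, X): payoffs 5, 1 → best response F.
Player C against (Up, Y): payoffs -1, 4 → best response B.
Player C against (Middle, X): payoffs 5, 2 → best response F.
Player C against (Middle, Y): payoffs -3, -1 → best response B.
Player C against (Down, X): payoffs 1, -3 → best response F.
Player C against (Down, Y): payoffs -2, -5 → best response F.
Mutual best responses: (Up, Y, B); (Middle, X, F); (Down, Y, F).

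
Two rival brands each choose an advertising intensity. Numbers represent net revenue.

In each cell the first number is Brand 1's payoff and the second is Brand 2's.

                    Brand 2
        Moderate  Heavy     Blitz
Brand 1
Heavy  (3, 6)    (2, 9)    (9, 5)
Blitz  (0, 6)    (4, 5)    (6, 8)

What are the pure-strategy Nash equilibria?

Brand 1 against Moderate: payoffs 3, 0 → best response Heavy.
Brand 1 against Heavy: payoffs 2, 4 → best response Blitz.
Brand 1 against Blitz: payoffs 9, 6 → best response Heavy.
Brand 2 against Heavy: payoffs 6, 9, 5 → best response Heavy.
Brand 2 against Blitz: payoffs 6, 5, 8 → best response Blitz.
No profile is a mutual best response for all players.

none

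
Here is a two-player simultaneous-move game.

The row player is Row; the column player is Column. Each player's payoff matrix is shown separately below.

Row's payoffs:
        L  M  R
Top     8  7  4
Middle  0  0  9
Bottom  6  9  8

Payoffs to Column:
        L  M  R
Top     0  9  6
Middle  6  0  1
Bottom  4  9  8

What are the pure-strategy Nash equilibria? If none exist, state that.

(Top, L): Column can switch to M (0 → 9). Not NE.
(Top, M): Row can switch to Bottom (7 → 9). Not NE.
(Top, R): Row can switch to Middle (4 → 9). Not NE.
(Middle, L): Row can switch to Top (0 → 8). Not NE.
(Middle, M): Row can switch to Top (0 → 7). Not NE.
(Middle, R): Column can switch to L (1 → 6). Not NE.
(Bottom, L): Row can switch to Top (6 → 8). Not NE.
(Bottom, M): Row gets 9, best alternative 7; Column gets 9, best alternative 8. No profitable deviation — NE.
(Bottom, R): Row can switch to Middle (8 → 9). Not NE.

Pure NE: (Bottom, M)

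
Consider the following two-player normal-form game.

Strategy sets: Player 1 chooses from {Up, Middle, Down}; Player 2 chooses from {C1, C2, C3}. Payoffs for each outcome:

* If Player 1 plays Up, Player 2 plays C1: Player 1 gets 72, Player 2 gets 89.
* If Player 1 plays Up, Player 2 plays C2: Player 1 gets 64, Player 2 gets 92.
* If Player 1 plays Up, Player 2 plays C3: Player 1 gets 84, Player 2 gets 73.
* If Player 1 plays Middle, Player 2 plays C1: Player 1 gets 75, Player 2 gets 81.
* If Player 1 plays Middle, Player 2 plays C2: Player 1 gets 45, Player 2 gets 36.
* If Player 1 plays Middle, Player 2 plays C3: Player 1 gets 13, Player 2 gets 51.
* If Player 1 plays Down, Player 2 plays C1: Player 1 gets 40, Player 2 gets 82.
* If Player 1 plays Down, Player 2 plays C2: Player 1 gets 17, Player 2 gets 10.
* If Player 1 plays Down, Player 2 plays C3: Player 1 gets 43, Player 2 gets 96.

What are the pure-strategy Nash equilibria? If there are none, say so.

(Up, C2) and (Middle, C1)

(Up, C1): Player 1 can switch to Middle (72 → 75). Not NE.
(Up, C2): Player 1 gets 64, best alternative 45; Player 2 gets 92, best alternative 89. No profitable deviation — NE.
(Up, C3): Player 2 can switch to C1 (73 → 89). Not NE.
(Middle, C1): Player 1 gets 75, best alternative 72; Player 2 gets 81, best alternative 51. No profitable deviation — NE.
(Middle, C2): Player 1 can switch to Up (45 → 64). Not NE.
(Middle, C3): Player 1 can switch to Up (13 → 84). Not NE.
(Down, C1): Player 1 can switch to Up (40 → 72). Not NE.
(Down, C2): Player 1 can switch to Up (17 → 64). Not NE.
(Down, C3): Player 1 can switch to Up (43 → 84). Not NE.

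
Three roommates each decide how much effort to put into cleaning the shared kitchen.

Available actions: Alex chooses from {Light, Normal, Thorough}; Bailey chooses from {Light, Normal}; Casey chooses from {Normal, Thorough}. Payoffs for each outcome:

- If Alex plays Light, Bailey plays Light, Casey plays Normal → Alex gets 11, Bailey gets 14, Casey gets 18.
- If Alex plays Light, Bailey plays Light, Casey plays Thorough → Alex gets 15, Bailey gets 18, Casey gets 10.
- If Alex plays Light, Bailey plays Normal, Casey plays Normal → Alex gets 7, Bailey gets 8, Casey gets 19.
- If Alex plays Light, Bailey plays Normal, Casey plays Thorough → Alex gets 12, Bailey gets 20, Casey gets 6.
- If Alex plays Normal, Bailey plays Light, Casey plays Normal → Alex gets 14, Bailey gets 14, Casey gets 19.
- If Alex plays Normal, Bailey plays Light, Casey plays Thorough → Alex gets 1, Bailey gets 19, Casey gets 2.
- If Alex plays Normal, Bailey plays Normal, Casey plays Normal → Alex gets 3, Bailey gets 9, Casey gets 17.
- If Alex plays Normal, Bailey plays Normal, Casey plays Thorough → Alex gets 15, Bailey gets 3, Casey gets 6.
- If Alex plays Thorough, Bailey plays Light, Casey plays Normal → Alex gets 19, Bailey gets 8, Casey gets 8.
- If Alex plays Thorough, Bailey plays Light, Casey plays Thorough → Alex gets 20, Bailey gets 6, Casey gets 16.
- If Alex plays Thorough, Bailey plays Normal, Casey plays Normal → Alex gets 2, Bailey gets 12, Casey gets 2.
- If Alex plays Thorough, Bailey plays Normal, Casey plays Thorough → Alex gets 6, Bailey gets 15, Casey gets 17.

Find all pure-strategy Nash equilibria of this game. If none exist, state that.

This game has no pure Nash equilibrium.

(Light, Light, Normal): Alex can switch to Normal (11 → 14). Not NE.
(Light, Light, Thorough): Alex can switch to Thorough (15 → 20). Not NE.
(Light, Normal, Normal): Bailey can switch to Light (8 → 14). Not NE.
(Light, Normal, Thorough): Alex can switch to Normal (12 → 15). Not NE.
(Normal, Light, Normal): Alex can switch to Thorough (14 → 19). Not NE.
(Normal, Light, Thorough): Alex can switch to Light (1 → 15). Not NE.
(Normal, Normal, Normal): Alex can switch to Light (3 → 7). Not NE.
(Normal, Normal, Thorough): Bailey can switch to Light (3 → 19). Not NE.
(The remaining 4 profiles each have a profitable deviation by the same check.)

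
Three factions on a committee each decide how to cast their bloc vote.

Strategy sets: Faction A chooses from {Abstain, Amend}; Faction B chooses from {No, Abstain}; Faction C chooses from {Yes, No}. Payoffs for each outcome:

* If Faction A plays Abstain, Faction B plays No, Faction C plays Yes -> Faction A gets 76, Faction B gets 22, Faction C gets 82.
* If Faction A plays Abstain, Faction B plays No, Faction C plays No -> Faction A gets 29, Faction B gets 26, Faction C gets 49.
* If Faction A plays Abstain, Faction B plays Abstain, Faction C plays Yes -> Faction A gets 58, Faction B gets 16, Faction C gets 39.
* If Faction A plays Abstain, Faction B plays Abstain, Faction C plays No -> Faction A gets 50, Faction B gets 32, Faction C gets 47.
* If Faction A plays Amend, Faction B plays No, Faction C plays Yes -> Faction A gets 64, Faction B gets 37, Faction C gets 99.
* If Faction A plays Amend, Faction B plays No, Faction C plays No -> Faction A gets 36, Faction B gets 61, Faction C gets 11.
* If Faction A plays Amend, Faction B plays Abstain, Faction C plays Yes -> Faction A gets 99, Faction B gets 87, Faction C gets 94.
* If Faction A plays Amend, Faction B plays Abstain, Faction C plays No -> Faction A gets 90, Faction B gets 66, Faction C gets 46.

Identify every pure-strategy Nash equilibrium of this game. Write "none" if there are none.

Check each profile: it is a Nash equilibrium iff no player can strictly gain by switching unilaterally.
(Abstain, No, Yes): Faction A gets 76, best alternative 64; Faction B gets 22, best alternative 16; Faction C gets 82, best alternative 49. No profitable deviation — NE.
(Abstain, No, No): Faction A can switch to Amend (29 → 36). Not NE.
(Abstain, Abstain, Yes): Faction A can switch to Amend (58 → 99). Not NE.
(Abstain, Abstain, No): Faction A can switch to Amend (50 → 90). Not NE.
(Amend, No, Yes): Faction A can switch to Abstain (64 → 76). Not NE.
(Amend, No, No): Faction B can switch to Abstain (61 → 66). Not NE.
(Amend, Abstain, Yes): Faction A gets 99, best alternative 58; Faction B gets 87, best alternative 37; Faction C gets 94, best alternative 46. No profitable deviation — NE.
(Amend, Abstain, No): Faction C can switch to Yes (46 → 94). Not NE.

The pure Nash equilibria are (Abstain, No, Yes), (Amend, Abstain, Yes).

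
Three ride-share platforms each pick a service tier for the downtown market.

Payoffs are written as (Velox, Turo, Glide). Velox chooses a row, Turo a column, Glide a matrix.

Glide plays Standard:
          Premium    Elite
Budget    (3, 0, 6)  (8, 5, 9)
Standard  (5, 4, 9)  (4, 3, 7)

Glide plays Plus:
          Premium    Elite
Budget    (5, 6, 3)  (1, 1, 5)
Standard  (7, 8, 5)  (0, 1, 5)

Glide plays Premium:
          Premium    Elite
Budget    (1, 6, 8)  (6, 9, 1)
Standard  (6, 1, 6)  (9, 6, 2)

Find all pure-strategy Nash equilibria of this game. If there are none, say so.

Pure-strategy Nash equilibria: (Budget, Elite, Standard); (Standard, Premium, Standard)

Velox against (Premium, Standard): payoffs 3, 5 → best response Standard.
Velox against (Premium, Plus): payoffs 5, 7 → best response Standard.
Velox against (Premium, Premium): payoffs 1, 6 → best response Standard.
Velox against (Elite, Standard): payoffs 8, 4 → best response Budget.
Velox against (Elite, Plus): payoffs 1, 0 → best response Budget.
Velox against (Elite, Premium): payoffs 6, 9 → best response Standard.
Turo against (Budget, Standard): payoffs 0, 5 → best response Elite.
Turo against (Budget, Plus): payoffs 6, 1 → best response Premium.
Turo against (Budget, Premium): payoffs 6, 9 → best response Elite.
Turo against (Standard, Standard): payoffs 4, 3 → best response Premium.
Turo against (Standard, Plus): payoffs 8, 1 → best response Premium.
Turo against (Standard, Premium): payoffs 1, 6 → best response Elite.
Glide against (Budget, Premium): payoffs 6, 3, 8 → best response Premium.
Glide against (Budget, Elite): payoffs 9, 5, 1 → best response Standard.
Glide against (Standard, Premium): payoffs 9, 5, 6 → best response Standard.
Glide against (Standard, Elite): payoffs 7, 5, 2 → best response Standard.
Mutual best responses: (Budget, Elite, Standard); (Standard, Premium, Standard).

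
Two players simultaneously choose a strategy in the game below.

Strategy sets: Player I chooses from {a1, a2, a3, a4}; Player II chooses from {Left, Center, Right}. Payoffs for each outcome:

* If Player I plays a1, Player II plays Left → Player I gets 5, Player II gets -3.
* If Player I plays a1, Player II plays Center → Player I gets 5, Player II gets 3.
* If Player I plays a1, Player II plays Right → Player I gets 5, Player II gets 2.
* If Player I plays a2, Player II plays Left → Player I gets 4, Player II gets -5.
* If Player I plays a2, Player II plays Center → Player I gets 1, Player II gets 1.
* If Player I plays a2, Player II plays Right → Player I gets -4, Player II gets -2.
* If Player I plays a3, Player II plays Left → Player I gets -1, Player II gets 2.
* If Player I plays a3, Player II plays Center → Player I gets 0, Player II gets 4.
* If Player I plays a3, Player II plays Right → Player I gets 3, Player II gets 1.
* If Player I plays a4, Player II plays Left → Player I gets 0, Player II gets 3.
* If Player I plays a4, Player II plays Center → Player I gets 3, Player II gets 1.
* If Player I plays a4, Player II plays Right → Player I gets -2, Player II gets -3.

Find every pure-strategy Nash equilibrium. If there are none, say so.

Pure NE: (a1, Center)

(a1, Left): Player II can switch to Center (-3 → 3). Not NE.
(a1, Center): Player I gets 5, best alternative 3; Player II gets 3, best alternative 2. No profitable deviation — NE.
(a1, Right): Player II can switch to Center (2 → 3). Not NE.
(a2, Left): Player I can switch to a1 (4 → 5). Not NE.
(a2, Center): Player I can switch to a1 (1 → 5). Not NE.
(a2, Right): Player I can switch to a1 (-4 → 5). Not NE.
(a3, Left): Player I can switch to a1 (-1 → 5). Not NE.
(The remaining 5 profiles each have a profitable deviation by the same check.)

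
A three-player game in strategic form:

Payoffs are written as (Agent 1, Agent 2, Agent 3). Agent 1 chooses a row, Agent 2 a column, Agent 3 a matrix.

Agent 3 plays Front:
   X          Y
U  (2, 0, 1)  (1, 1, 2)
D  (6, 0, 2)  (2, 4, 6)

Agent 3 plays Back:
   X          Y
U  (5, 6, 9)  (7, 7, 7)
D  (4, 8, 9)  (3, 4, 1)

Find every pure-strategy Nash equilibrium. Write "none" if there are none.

The pure Nash equilibria are (U, Y, Back); (D, Y, Front).

Check each profile: it is a Nash equilibrium iff no player can strictly gain by switching unilaterally.
(U, X, Front): Agent 1 can switch to D (2 → 6). Not NE.
(U, X, Back): Agent 2 can switch to Y (6 → 7). Not NE.
(U, Y, Front): Agent 1 can switch to D (1 → 2). Not NE.
(U, Y, Back): Agent 1 gets 7, best alternative 3; Agent 2 gets 7, best alternative 6; Agent 3 gets 7, best alternative 2. No profitable deviation — NE.
(D, X, Front): Agent 2 can switch to Y (0 → 4). Not NE.
(D, X, Back): Agent 1 can switch to U (4 → 5). Not NE.
(D, Y, Front): Agent 1 gets 2, best alternative 1; Agent 2 gets 4, best alternative 0; Agent 3 gets 6, best alternative 1. No profitable deviation — NE.
(D, Y, Back): Agent 1 can switch to U (3 → 7). Not NE.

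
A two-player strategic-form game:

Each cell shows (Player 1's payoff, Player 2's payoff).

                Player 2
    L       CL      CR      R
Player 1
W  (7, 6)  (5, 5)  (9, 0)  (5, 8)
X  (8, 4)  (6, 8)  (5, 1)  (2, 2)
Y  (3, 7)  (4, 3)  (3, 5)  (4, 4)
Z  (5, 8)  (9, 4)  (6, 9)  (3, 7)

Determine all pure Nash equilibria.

(W, L): Player 1 can switch to X (7 → 8). Not NE.
(W, CL): Player 1 can switch to X (5 → 6). Not NE.
(W, CR): Player 2 can switch to L (0 → 6). Not NE.
(W, R): Player 1 gets 5, best alternative 4; Player 2 gets 8, best alternative 6. No profitable deviation — NE.
(X, L): Player 2 can switch to CL (4 → 8). Not NE.
(X, CL): Player 1 can switch to Z (6 → 9). Not NE.
(X, CR): Player 1 can switch to W (5 → 9). Not NE.
(The remaining 9 profiles each have a profitable deviation by the same check.)

Pure NE: (W, R)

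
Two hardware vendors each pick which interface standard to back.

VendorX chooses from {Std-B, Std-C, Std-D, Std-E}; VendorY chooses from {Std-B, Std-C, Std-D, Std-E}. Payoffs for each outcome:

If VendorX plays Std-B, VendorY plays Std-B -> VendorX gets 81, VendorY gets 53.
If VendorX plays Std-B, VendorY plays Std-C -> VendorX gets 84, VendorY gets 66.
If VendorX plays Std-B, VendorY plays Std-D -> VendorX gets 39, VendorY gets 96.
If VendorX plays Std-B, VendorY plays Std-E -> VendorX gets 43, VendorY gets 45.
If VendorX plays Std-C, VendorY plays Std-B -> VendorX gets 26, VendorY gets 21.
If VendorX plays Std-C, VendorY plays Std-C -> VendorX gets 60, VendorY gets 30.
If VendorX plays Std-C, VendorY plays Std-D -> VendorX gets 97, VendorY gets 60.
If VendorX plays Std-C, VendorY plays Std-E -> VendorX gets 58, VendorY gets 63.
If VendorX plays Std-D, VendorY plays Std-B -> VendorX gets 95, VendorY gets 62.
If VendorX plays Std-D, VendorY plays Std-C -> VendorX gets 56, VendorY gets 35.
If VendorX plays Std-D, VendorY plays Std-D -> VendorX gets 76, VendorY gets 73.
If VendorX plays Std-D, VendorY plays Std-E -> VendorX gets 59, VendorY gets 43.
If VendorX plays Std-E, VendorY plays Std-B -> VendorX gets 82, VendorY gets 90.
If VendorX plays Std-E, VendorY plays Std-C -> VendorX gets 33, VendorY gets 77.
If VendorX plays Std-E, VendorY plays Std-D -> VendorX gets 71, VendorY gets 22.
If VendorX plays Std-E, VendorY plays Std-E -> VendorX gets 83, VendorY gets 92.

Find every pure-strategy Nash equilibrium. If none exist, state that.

(Std-E, Std-E)

VendorX against Std-B: payoffs 81, 26, 95, 82 → best response Std-D.
VendorX against Std-C: payoffs 84, 60, 56, 33 → best response Std-B.
VendorX against Std-D: payoffs 39, 97, 76, 71 → best response Std-C.
VendorX against Std-E: payoffs 43, 58, 59, 83 → best response Std-E.
VendorY against Std-B: payoffs 53, 66, 96, 45 → best response Std-D.
VendorY against Std-C: payoffs 21, 30, 60, 63 → best response Std-E.
VendorY against Std-D: payoffs 62, 35, 73, 43 → best response Std-D.
VendorY against Std-E: payoffs 90, 77, 22, 92 → best response Std-E.
Mutual best responses: (Std-E, Std-E).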